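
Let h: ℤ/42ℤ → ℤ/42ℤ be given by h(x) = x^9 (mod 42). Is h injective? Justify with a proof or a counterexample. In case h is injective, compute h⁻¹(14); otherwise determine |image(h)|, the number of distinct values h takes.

18

h(2): Repeated squaring mod 42: 2^1 ≡ 2, 2^2 ≡ 2² = 4, 2^4 ≡ 4² = 16, 2^8 ≡ 16² = 256 ≡ 4. Since 9 = 8 + 1, 2^9 ≡ 4·2: 4·2 = 8. So 2^9 ≡ 8 (mod 42).
h(8): Repeated squaring mod 42: 8^1 ≡ 8, 8^2 ≡ 8² = 64 ≡ 22, 8^4 ≡ 22² = 484 ≡ 22, 8^8 ≡ 22² = 484 ≡ 22. Since 9 = 8 + 1, 8^9 ≡ 22·8: 22·8 = 176 ≡ 8. So 8^9 ≡ 8 (mod 42).
So h(2) = h(8) = 8 while 2 ≠ 8, hence h is not injective.
Since h is not injective, we determine |image(h)|. Computing x^9 mod 42 for each x (by repeated squaring, reducing mod 42 at every step), the values h(0), h(1), …, h(41) are: 0, 1, 8, 27, 22, 41, 6, 7, 8, 15, 34, 29, 6, 13, 14, 15, 22, 41, 36, 13, 20, 21, 22, 29, 6, 1, 20, 27, 28, 29, 36, 13, 8, 27, 34, 35, 36, 1, 20, 15, 34, 41.
The distinct values are {0, 1, 6, 7, 8, 13, 14, 15, 20, 21, 22, 27, 28, 29, 34, 35, 36, 41}; there are 18 of them.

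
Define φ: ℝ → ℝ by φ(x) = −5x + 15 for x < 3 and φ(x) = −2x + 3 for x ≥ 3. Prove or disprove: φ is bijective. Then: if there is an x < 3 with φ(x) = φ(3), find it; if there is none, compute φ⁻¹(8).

Both pieces are strictly decreasing (slopes −5 and −2), so each is injective on its own interval.
The left piece maps (−∞, 3) onto (0, ∞); the right piece maps [3, ∞) onto (−∞, −3].
The images leave a gap (0 has no preimage), so φ is not surjective, hence not bijective.
Because the two images are disjoint, no x < 3 has φ(x) = φ(3), so we compute φ⁻¹(8): 8 lies in (0, ∞), so solve −5x + 15 = 8: x = (8 − 15)/(−5) = 7/5.

7/5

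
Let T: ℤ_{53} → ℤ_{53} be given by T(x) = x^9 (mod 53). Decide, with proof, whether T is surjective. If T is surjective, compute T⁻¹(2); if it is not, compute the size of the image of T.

45

Since 53 is prime, the nonzero elements of ℤ_{53} form a cyclic group of order 52.
As gcd(9, 52) = 1, raising to the 9th power is a bijection on this group: if x_1^9 ≡ x_2^9 then (x_1x_2^{−1})^9 = 1, and the only element of order dividing gcd(9, 52) = 1 is 1, so x_1 = x_2.
With T(0) = 0 this makes T injective on all of ℤ_{53}, hence bijective (finite equal-size domain and codomain). In particular T is surjective.
Since T is surjective, we find the preimage of 2. The inverse of x ↦ x^9 on (ℤ_{53})^× is x ↦ x^29, because 9·29 = 261 = 5·52 + 1 ≡ 1 (mod 52) and x^{52} = 1 for x ≠ 0 (Fermat). So T⁻¹(2) = 2^29 mod 53.
Repeated squaring mod 53: 2^1 ≡ 2, 2^2 ≡ 2² = 4, 2^4 ≡ 4² = 16, 2^8 ≡ 16² = 256 ≡ 44, 2^16 ≡ 44² = 1936 ≡ 28. Since 29 = 16 + 8 + 4 + 1, 2^29 ≡ 28·44·16·2: 28·44 = 1232 ≡ 13, then 13·16 = 208 ≡ 49, then 49·2 = 98 ≡ 45. So 2^29 ≡ 45 (mod 53).
Hence T⁻¹(2) = 45.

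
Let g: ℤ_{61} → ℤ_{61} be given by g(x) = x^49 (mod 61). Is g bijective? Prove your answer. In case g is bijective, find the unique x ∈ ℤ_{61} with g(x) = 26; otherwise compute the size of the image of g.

30

Since 61 is prime, the nonzero elements of ℤ_{61} form a cyclic group of order 60.
As gcd(49, 60) = 1, raising to the 49th power is a bijection on this group: if x_1^49 ≡ x_2^49 then (x_1x_2^{−1})^49 = 1, and the only element of order dividing gcd(49, 60) = 1 is 1, so x_1 = x_2.
With g(0) = 0 this makes g injective on all of ℤ_{61}, hence bijective (finite equal-size domain and codomain). In particular g is bijective.
Since g is bijective, we find the preimage of 26. The inverse of x ↦ x^49 on (ℤ_{61})^× is x ↦ x^49, because 49·49 = 2401 = 40·60 + 1 ≡ 1 (mod 60) and x^{60} = 1 for x ≠ 0 (Fermat). So g⁻¹(26) = 26^49 mod 61.
Repeated squaring mod 61: 26^1 ≡ 26, 26^2 ≡ 26² = 676 ≡ 5, 26^4 ≡ 5² = 25, 26^8 ≡ 25² = 625 ≡ 15, 26^16 ≡ 15² = 225 ≡ 42, 26^32 ≡ 42² = 1764 ≡ 56. Since 49 = 32 + 16 + 1, 26^49 ≡ 56·42·26: 56·42 = 2352 ≡ 34, then 34·26 = 884 ≡ 30. So 26^49 ≡ 30 (mod 61).
Hence g⁻¹(26) = 30.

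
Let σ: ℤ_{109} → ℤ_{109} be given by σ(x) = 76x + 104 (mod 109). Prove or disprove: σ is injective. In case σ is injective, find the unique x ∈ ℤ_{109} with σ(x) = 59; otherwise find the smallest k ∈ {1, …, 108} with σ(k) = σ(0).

41

If σ(x_1) = σ(x_2), then 76x_1 ≡ 76x_2 (mod 109). Because gcd(76, 109) = 1, we may cancel 76 to get x_1 ≡ x_2 (mod 109).
Hence σ is injective.
We now compute 76⁻¹ mod 109 explicitly. Euclid's algorithm: 109 = 1·76 + 33, 76 = 2·33 + 10, 33 = 3·10 + 3, 10 = 3·3 + 1; back-substituting gives 1 = 33·76 − 23·109, so 76⁻¹ ≡ 33 (mod 109).
Since σ is injective, we find σ⁻¹(59): we need 76x ≡ 59 − 104 ≡ 64 (mod 109). Using 76⁻¹ = 33: x ≡ 33·64 = 2112 = 19·109 + 41, so x = 41.
Check: σ(41) = 76·41 + 104 = 3220 = 29·109 + 59 ≡ 59 (mod 109).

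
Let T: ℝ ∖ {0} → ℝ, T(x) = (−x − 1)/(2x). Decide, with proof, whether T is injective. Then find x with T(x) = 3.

-1/7

Suppose T(a) = T(b). Cross-multiplying: (−a − 1)(2b) = (−b − 1)(2a).
Expanding both sides and cancelling the symmetric terms leaves 2·(a − b) = 0. Since 2 ≠ 0, a = b. So T is injective.
Solving T(x) = 3: cross-multiplying gives −x − 1 = 3(2x), which rearranges to −7x = 1, so x = −1/7.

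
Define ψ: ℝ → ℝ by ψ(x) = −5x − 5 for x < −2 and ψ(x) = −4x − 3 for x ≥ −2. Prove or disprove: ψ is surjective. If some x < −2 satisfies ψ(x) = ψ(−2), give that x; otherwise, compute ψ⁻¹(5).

-2

Both pieces are strictly decreasing (slopes −5 and −4), so each is injective on its own interval.
The left piece maps (−∞, −2) onto (5, ∞); the right piece maps [−2, ∞) onto (−∞, 5].
These images together cover ℝ, so ψ is surjective.
Because the two images are disjoint, no x < −2 has ψ(x) = ψ(−2), so we compute ψ⁻¹(5): 5 lies in (−∞, 5], so solve −4x − 3 = 5: x = (5 + 3)/(−4) = −2.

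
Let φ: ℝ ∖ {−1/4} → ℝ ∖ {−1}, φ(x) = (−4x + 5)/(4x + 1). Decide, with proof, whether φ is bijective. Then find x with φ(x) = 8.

-1/12

Suppose φ(s) = φ(t). Cross-multiplying: (−4s + 5)(4t + 1) = (−4t + 5)(4s + 1).
Expanding both sides and cancelling the symmetric terms leaves −24·(s − t) = 0. Since −24 ≠ 0, s = t. Hence φ is injective.
For any y ≠ −1, solving y(4x + 1) = −4x + 5 for x gives a well-defined x ≠ −1/4. So φ is surjective.
Therefore φ is bijective.
Solving φ(x) = 8: cross-multiplying gives −4x + 5 = 8(4x + 1), which rearranges to −36x = 3, so x = −1/12.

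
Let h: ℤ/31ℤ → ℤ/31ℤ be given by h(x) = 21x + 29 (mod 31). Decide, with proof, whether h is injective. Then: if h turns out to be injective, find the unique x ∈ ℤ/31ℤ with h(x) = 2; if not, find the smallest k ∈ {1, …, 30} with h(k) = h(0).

If h(x_1) = h(x_2), then 21x_1 ≡ 21x_2 (mod 31). Because gcd(21, 31) = 1, we may cancel 21 to get x_1 ≡ x_2 (mod 31).
So h is injective.
We now compute 21⁻¹ mod 31 explicitly. Euclid's algorithm: 31 = 1·21 + 10, 21 = 2·10 + 1; back-substituting gives 1 = 3·21 − 2·31, so 21⁻¹ ≡ 3 (mod 31).
Since h is injective, we find h⁻¹(2): we need 21x ≡ 2 − 29 ≡ 4 (mod 31). Using 21⁻¹ = 3: x ≡ 3·4 = 12, so x = 12.
Check: h(12) = 21·12 + 29 = 281 = 9·31 + 2 ≡ 2 (mod 31).

12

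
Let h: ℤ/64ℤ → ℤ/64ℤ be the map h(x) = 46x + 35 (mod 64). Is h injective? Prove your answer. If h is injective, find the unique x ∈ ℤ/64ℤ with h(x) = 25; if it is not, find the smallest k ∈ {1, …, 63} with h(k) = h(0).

32

We have gcd(46, 64) = 2 > 1. Taking u = 0 and v = 32: h(0) = 35 and h(32) = 46·32 + 35 = 1507 ≡ 35 (mod 64).
So h(0) = h(32) while 0 ≠ 32, so h is not injective.
Since h is not injective, we find the least positive k with h(k) = h(0): this means 46k ≡ 0 (mod 64), i.e. 64 ∣ 46k. Since gcd(46, 64) = 2, dividing through by 2 this holds exactly when 32 ∣ 23k, and as gcd(23, 32) = 1, exactly when 32 ∣ k.
The smallest positive such k is 32.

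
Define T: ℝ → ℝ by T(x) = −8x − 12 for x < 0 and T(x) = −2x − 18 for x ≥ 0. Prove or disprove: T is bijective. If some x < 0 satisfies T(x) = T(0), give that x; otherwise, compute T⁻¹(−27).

9/2

Both pieces are strictly decreasing (slopes −8 and −2), so each is injective on its own interval.
The left piece maps (−∞, 0) onto (−12, ∞); the right piece maps [0, ∞) onto (−∞, −18].
The images leave a gap (−12 has no preimage), so T is not surjective, hence not bijective.
Because the two images are disjoint, no x < 0 has T(x) = T(0), so we compute T⁻¹(−27): −27 lies in (−∞, −18], so solve −2x − 18 = −27: x = (−27 + 18)/(−2) = 9/2.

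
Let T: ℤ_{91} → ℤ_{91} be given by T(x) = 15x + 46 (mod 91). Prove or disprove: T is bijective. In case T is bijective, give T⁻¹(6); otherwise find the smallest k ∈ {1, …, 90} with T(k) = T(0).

If T(a) = T(b), then 15a ≡ 15b (mod 91). Because gcd(15, 91) = 1, we may cancel 15 to get a ≡ b (mod 91).
We now compute 15⁻¹ mod 91 explicitly. Euclid's algorithm: 91 = 6·15 + 1; back-substituting gives 1 = 85·15 − 14·91, so 15⁻¹ ≡ 85 (mod 91).
For any y ∈ ℤ_{91}, x = 85(y − 46) mod 91 satisfies T(x) = 15·85(y − 46) + 46 ≡ y (since 15·85 ≡ 1 mod 91). So every y has a preimage.
Hence T is bijective.
Since T is bijective, we find T⁻¹(6): we need 15x ≡ 6 − 46 ≡ 51 (mod 91). Using 15⁻¹ = 85: x ≡ 85·51 = 4335 = 47·91 + 58, so x = 58.
Check: T(58) = 15·58 + 46 = 916 = 10·91 + 6 ≡ 6 (mod 91).

58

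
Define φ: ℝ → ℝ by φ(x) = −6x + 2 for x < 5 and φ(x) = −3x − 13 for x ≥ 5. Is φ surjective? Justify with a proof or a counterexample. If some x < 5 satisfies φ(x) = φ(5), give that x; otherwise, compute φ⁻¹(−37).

Both pieces are strictly decreasing (slopes −6 and −3), so each is injective on its own interval.
The left piece maps (−∞, 5) onto (−28, ∞); the right piece maps [5, ∞) onto (−∞, −28].
These images together cover ℝ, so φ is surjective.
Because the two images are disjoint, no x < 5 has φ(x) = φ(5), so we compute φ⁻¹(−37): −37 lies in (−∞, −28], so solve −3x − 13 = −37: x = (−37 + 13)/(−3) = 8.

8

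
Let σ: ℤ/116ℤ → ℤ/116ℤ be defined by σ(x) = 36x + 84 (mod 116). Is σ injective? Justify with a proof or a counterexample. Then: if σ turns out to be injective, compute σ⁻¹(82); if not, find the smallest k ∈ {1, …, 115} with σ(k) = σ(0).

29

We have gcd(36, 116) = 4 > 1. Taking x_1 = 0 and x_2 = 29: σ(0) = 84 and σ(29) = 36·29 + 84 = 1128 ≡ 84 (mod 116).
So σ(0) = σ(29) while 0 ≠ 29, therefore σ is not injective.
Since σ is not injective, we find the least positive k with σ(k) = σ(0): this means 36k ≡ 0 (mod 116), i.e. 116 ∣ 36k. Since gcd(36, 116) = 4, dividing through by 4 this holds exactly when 29 ∣ 9k, and as gcd(9, 29) = 1, exactly when 29 ∣ k.
The smallest positive such k is 29.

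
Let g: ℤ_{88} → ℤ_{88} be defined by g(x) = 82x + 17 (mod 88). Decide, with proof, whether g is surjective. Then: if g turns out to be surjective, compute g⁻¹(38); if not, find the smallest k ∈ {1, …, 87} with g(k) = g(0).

Recall that g is surjective if every y in the codomain equals g(x) for some x in the domain.
Since gcd(82, 88) = 2, we have 82x ≡ 0 (mod 2) for all x, so g(x) ≡ 1 (mod 2).
But 0 ≢ 1 (mod 2), so 0 ∈ ℤ_{88} has no preimage. Therefore g is not surjective.
Since g is not surjective, we find the least positive k with g(k) = g(0): this means 82k ≡ 0 (mod 88), i.e. 88 ∣ 82k. Since gcd(82, 88) = 2, dividing through by 2 this holds exactly when 44 ∣ 41k, and as gcd(41, 44) = 1, exactly when 44 ∣ k.
The smallest positive such k is 44.

44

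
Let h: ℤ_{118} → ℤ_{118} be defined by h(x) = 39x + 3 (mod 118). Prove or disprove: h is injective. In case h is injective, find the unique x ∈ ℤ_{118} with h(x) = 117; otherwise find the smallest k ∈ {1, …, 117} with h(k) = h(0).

If h(a) = h(b), then 39a ≡ 39b (mod 118). Because gcd(39, 118) = 1, we may cancel 39 to get a ≡ b (mod 118).
Therefore h is injective.
We now compute 39⁻¹ mod 118 explicitly. Euclid's algorithm: 118 = 3·39 + 1; back-substituting gives 1 = 115·39 − 38·118, so 39⁻¹ ≡ 115 (mod 118).
Since h is injective, we compute h⁻¹(117): solve 39x + 3 ≡ 117 (mod 118), i.e. 39x ≡ 114 (mod 118).
Multiplying by 39⁻¹ = 115 gives x ≡ 115·114 = 13110 = 111·118 + 12 ≡ 12 (mod 118).
Check: h(12) = 39·12 + 3 = 471 = 3·118 + 117 ≡ 117 (mod 118).

12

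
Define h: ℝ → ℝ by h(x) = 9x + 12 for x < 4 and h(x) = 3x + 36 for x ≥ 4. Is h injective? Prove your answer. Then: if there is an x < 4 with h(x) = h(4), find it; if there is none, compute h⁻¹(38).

26/9

Both pieces are strictly increasing (slopes 9 and 3), so each is injective on its own interval.
The left piece maps (−∞, 4) onto (−∞, 48); the right piece maps [4, ∞) onto [48, ∞).
These images are disjoint, so no value is attained by both pieces. Hence h is injective.
Because the two images are disjoint, no x < 4 has h(x) = h(4), so we compute h⁻¹(38): 38 lies in (−∞, 48), so solve 9x + 12 = 38: x = (38 − 12)/9 = 26/9.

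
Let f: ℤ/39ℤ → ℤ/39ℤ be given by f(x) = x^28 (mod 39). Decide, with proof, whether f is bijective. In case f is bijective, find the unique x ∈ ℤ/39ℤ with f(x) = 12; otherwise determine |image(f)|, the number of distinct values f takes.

8

f(1) = 1^28 = 1.
f(5): Repeated squaring mod 39: 5^1 ≡ 5, 5^2 ≡ 5² = 25, 5^4 ≡ 25² = 625 ≡ 1, 5^8 ≡ 1² = 1, 5^16 ≡ 1² = 1. Since 28 = 16 + 8 + 4, 5^28 ≡ 1·1·1: 1·1 = 1, then 1·1 = 1. So 5^28 ≡ 1 (mod 39).
So f(1) = f(5) = 1 while 1 ≠ 5, therefore f is not injective, hence not bijective.
Since f is not bijective, we determine |image(f)|. Computing x^28 mod 39 for each x (by repeated squaring, reducing mod 39 at every step), the values f(0), f(1), …, f(38) are: 0, 1, 16, 3, 22, 1, 9, 22, 1, 9, 16, 16, 27, 13, 1, 3, 16, 22, 27, 22, 22, 27, 22, 16, 3, 1, 13, 27, 16, 16, 9, 1, 22, 9, 1, 22, 3, 16, 1.
The distinct values are {0, 1, 3, 9, 13, 16, 22, 27}; there are 8 of them.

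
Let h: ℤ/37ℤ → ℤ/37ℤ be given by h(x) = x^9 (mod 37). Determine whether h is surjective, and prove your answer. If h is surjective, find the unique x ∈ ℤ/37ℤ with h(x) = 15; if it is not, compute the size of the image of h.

h(3): Repeated squaring mod 37: 3^1 ≡ 3, 3^2 ≡ 3² = 9, 3^4 ≡ 9² = 81 ≡ 7, 3^8 ≡ 7² = 49 ≡ 12. Since 9 = 8 + 1, 3^9 ≡ 12·3: 12·3 = 36. So 3^9 ≡ 36 (mod 37).
h(4): Repeated squaring mod 37: 4^1 ≡ 4, 4^2 ≡ 4² = 16, 4^4 ≡ 16² = 256 ≡ 34, 4^8 ≡ 34² = 1156 ≡ 9. Since 9 = 8 + 1, 4^9 ≡ 9·4: 9·4 = 36. So 4^9 ≡ 36 (mod 37).
So h(3) = h(4) = 36 while 3 ≠ 4, hence h is not injective.
A non-injective map from the 37-element set ℤ/37ℤ to itself takes at most 36 distinct values, so it cannot be surjective. Therefore h is not surjective.
Since h is not surjective, we determine |image(h)|. Computing x^9 mod 37 for each x (by repeated squaring, reducing mod 37 at every step), the values h(0), h(1), …, h(36) are: 0, 1, 31, 36, 36, 6, 6, 1, 6, 1, 1, 36, 1, 6, 31, 31, 1, 6, 31, 6, 31, 36, 6, 6, 31, 36, 1, 36, 36, 31, 36, 31, 31, 1, 1, 6, 36.
The distinct values are {0, 1, 6, 31, 36}; there are 5 of them.

5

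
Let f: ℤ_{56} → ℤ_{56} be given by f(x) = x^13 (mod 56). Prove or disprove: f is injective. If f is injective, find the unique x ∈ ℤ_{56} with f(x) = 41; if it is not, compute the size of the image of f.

f(0) = 0^13 = 0.
f(14): Repeated squaring mod 56: 14^1 ≡ 14, 14^2 ≡ 14² = 196 ≡ 28, 14^4 ≡ 28² = 784 ≡ 0, 14^8 ≡ 0² = 0. Since 13 = 8 + 4 + 1, 14^13 ≡ 0·0·14: 0·0 = 0, then 0·14 = 0. So 14^13 ≡ 0 (mod 56).
So f(0) = f(14) = 0 while 0 ≠ 14, thus f is not injective.
Since f is not injective, we determine |image(f)|. Computing x^13 mod 56 for each x (by repeated squaring, reducing mod 56 at every step), the values f(0), f(1), …, f(55) are: 0, 1, 16, 3, 32, 5, 48, 7, 8, 9, 24, 11, 40, 13, 0, 15, 16, 17, 32, 19, 48, 21, 8, 23, 24, 25, 40, 27, 0, 29, 16, 31, 32, 33, 48, 35, 8, 37, 24, 39, 40, 41, 0, 43, 16, 45, 32, 47, 48, 49, 8, 51, 24, 53, 40, 55.
The distinct values are {0, 1, 3, 5, 7, 8, 9, 11, 13, 15, 16, 17, 19, 21, 23, 24, 25, 27, 29, 31, 32, 33, 35, 37, 39, 40, 41, 43, 45, 47, 48, 49, 51, 53, 55}; there are 35 of them.

35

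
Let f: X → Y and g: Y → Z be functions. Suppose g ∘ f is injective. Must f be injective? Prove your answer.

Suppose f(a) = f(b). Applying g: (g ∘ f)(a) = (g ∘ f)(b). Since g ∘ f is injective, a = b. Hence f is injective.

injective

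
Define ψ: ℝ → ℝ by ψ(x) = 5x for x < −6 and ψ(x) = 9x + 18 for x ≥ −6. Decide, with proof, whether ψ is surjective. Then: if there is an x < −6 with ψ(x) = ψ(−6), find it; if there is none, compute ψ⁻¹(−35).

-36/5

Both pieces are strictly increasing (slopes 5 and 9), so each is injective on its own interval.
The left piece maps (−∞, −6) onto (−∞, −30); the right piece maps [−6, ∞) onto [−36, ∞).
The union (−∞, −30) ∪ [−36, ∞) covers ℝ, so ψ is surjective.
For the follow-up: the images overlap, so an x < −6 with ψ(x) = ψ(−6) exists. ψ(−6) = −36; solving 5x = −36 for x < −6 gives x = (−36 − 0)/5 = −36/5.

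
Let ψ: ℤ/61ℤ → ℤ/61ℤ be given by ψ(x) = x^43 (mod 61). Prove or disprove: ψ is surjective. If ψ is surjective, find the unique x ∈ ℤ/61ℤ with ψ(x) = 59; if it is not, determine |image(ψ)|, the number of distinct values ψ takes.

55

Since 61 is prime, the nonzero elements of ℤ/61ℤ form a cyclic group of order 60.
As gcd(43, 60) = 1, raising to the 43rd power is a bijection on this group: if u^43 ≡ v^43 then (uv^{−1})^43 = 1, and the only element of order dividing gcd(43, 60) = 1 is 1, so u = v.
With ψ(0) = 0 this makes ψ injective on all of ℤ/61ℤ, hence bijective (finite equal-size domain and codomain). In particular ψ is surjective.
Since ψ is surjective, we find the preimage of 59. The inverse of x ↦ x^43 on (ℤ/61ℤ)^× is x ↦ x^7, because 43·7 = 301 = 5·60 + 1 ≡ 1 (mod 60) and x^{60} = 1 for x ≠ 0 (Fermat). So ψ⁻¹(59) = 59^7 mod 61.
Repeated squaring mod 61: 59^1 ≡ 59, 59^2 ≡ 59² = 3481 ≡ 4, 59^4 ≡ 4² = 16. Since 7 = 4 + 2 + 1, 59^7 ≡ 16·4·59: 16·4 = 64 ≡ 3, then 3·59 = 177 ≡ 55. So 59^7 ≡ 55 (mod 61).
Hence ψ⁻¹(59) = 55.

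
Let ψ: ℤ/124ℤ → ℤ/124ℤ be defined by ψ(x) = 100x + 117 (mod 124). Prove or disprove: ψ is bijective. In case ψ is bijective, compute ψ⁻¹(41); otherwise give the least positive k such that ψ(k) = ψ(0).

31

Recall that ψ is injective when ψ(s) = ψ(t) forces s = t.
We have gcd(100, 124) = 4 > 1. Taking s = 0 and t = 31: ψ(0) = 117 and ψ(31) = 100·31 + 117 = 3217 ≡ 117 (mod 124).
So ψ(0) = ψ(31) while 0 ≠ 31, hence ψ is not injective, hence not bijective.
Since ψ is not bijective, we find the least positive k with ψ(k) = ψ(0): this means 100k ≡ 0 (mod 124), i.e. 124 ∣ 100k. Since gcd(100, 124) = 4, dividing through by 4 this holds exactly when 31 ∣ 25k, and as gcd(25, 31) = 1, exactly when 31 ∣ k.
The smallest positive such k is 31.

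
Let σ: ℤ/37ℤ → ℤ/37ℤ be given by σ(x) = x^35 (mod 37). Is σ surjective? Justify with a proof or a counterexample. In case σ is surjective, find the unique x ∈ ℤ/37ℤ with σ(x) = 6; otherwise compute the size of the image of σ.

Since 37 is prime, the nonzero elements of ℤ/37ℤ form a cyclic group of order 36.
As gcd(35, 36) = 1, raising to the 35th power is a bijection on this group: if u^35 ≡ v^35 then (uv^{−1})^35 = 1, and the only element of order dividing gcd(35, 36) = 1 is 1, so u = v.
With σ(0) = 0 this makes σ injective on all of ℤ/37ℤ, hence bijective (finite equal-size domain and codomain). In particular σ is surjective.
Since σ is surjective, we find the preimage of 6. The inverse of x ↦ x^35 on (ℤ/37ℤ)^× is x ↦ x^35, because 35·35 = 1225 = 34·36 + 1 ≡ 1 (mod 36) and x^{36} = 1 for x ≠ 0 (Fermat). So σ⁻¹(6) = 6^35 mod 37.
Repeated squaring mod 37: 6^1 ≡ 6, 6^2 ≡ 6² = 36, 6^4 ≡ 36² = 1296 ≡ 1, 6^8 ≡ 1² = 1, 6^16 ≡ 1² = 1, 6^32 ≡ 1² = 1. Since 35 = 32 + 2 + 1, 6^35 ≡ 1·36·6: 1·36 = 36, then 36·6 = 216 ≡ 31. So 6^35 ≡ 31 (mod 37).
Hence σ⁻¹(6) = 31.

31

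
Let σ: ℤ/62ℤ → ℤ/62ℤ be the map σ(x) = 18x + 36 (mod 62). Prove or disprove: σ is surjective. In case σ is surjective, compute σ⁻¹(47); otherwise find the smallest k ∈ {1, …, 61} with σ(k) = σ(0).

Since gcd(18, 62) = 2, we have 18x ≡ 0 (mod 2) for all x, so σ(x) ≡ 0 (mod 2).
But 1 ≢ 0 (mod 2), so 1 ∈ ℤ/62ℤ has no preimage. So σ is not surjective.
Since σ is not surjective, we find the least positive k with σ(k) = σ(0): this means 18k ≡ 0 (mod 62), i.e. 62 ∣ 18k. Since gcd(18, 62) = 2, dividing through by 2 this holds exactly when 31 ∣ 9k, and as gcd(9, 31) = 1, exactly when 31 ∣ k.
The smallest positive such k is 31.

31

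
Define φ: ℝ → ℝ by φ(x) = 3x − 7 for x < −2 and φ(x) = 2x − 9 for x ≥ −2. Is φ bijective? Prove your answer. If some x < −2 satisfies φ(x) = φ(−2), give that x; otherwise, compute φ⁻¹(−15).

-8/3

Both pieces are strictly increasing (slopes 3 and 2), so each is injective on its own interval.
The left piece maps (−∞, −2) onto (−∞, −13); the right piece maps [−2, ∞) onto [−13, ∞).
Since −13 = −13, the images partition ℝ: φ is injective and surjective, hence bijective.
Because the two images are disjoint, no x < −2 has φ(x) = φ(−2), so we compute φ⁻¹(−15): −15 lies in (−∞, −13), so solve 3x − 7 = −15: x = (−15 + 7)/3 = −8/3.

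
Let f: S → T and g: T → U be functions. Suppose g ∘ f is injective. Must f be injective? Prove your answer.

Suppose f(u) = f(v). Applying g: (g ∘ f)(u) = (g ∘ f)(v). Since g ∘ f is injective, u = v. So f is injective.

injective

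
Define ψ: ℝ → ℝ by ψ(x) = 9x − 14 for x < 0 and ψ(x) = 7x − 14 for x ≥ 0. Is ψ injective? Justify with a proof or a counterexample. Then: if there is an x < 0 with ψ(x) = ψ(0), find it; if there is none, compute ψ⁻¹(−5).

9/7

Both pieces are strictly increasing (slopes 9 and 7), so each is injective on its own interval.
The left piece maps (−∞, 0) onto (−∞, −14); the right piece maps [0, ∞) onto [−14, ∞).
These images are disjoint, so no value is attained by both pieces. Hence ψ is injective.
Because the two images are disjoint, no x < 0 has ψ(x) = ψ(0), so we compute ψ⁻¹(−5): −5 lies in [−14, ∞), so solve 7x − 14 = −5: x = (−5 + 14)/7 = 9/7.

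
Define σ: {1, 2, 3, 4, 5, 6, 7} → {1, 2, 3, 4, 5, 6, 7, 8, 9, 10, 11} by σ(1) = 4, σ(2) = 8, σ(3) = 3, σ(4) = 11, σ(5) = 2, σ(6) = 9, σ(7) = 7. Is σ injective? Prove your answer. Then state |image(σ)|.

The values σ(1), …, σ(7) are 4, 8, 3, 11, 2, 9, 7 — all distinct.
So σ(a) = σ(b) only when a = b, and σ is injective.
The image of σ is {2, 3, 4, 7, 8, 9, 11}, which has 7 elements.

7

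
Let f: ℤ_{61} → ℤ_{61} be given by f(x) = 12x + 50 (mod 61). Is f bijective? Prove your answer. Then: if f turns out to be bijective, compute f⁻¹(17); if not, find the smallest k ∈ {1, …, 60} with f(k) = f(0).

43

Recall that f is injective when f(x_1) = f(x_2) forces x_1 = x_2.
Suppose f(x_1) = f(x_2) in ℤ_{61}. Then 12x_1 + 50 ≡ 12x_2 + 50 (mod 61), therefore 12(x_1 − x_2) ≡ 0 (mod 61).
Since gcd(12, 61) = 1, 12 is invertible modulo 61, hence x_1 − x_2 ≡ 0 (mod 61), i.e. x_1 = x_2.
We now compute 12⁻¹ mod 61 explicitly. Euclid's algorithm: 61 = 5·12 + 1; back-substituting gives 1 = 56·12 − 11·61, so 12⁻¹ ≡ 56 (mod 61).
For any y ∈ ℤ_{61}, x = 56(y − 50) mod 61 satisfies f(x) = 12·56(y − 50) + 50 ≡ y (since 12·56 ≡ 1 mod 61). So every y has a preimage.
So f is bijective.
Since f is bijective, we find f⁻¹(17): we need 12x ≡ 17 − 50 ≡ 28 (mod 61). Using 12⁻¹ = 56: x ≡ 56·28 = 1568 = 25·61 + 43, so x = 43.
Check: f(43) = 12·43 + 50 = 566 = 9·61 + 17 ≡ 17 (mod 61).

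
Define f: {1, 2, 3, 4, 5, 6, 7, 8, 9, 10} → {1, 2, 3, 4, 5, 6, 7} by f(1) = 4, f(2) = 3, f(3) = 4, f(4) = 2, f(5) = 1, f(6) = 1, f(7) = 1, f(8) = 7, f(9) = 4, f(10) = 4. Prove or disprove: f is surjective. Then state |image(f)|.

No element maps to 5, so f is not surjective.
The image of f is {1, 2, 3, 4, 7}, which has 5 elements.

5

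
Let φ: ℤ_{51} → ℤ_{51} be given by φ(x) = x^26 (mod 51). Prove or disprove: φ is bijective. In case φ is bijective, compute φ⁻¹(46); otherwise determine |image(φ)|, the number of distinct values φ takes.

18

φ(7): Repeated squaring mod 51: 7^1 ≡ 7, 7^2 ≡ 7² = 49, 7^4 ≡ 49² = 2401 ≡ 4, 7^8 ≡ 4² = 16, 7^16 ≡ 16² = 256 ≡ 1. Since 26 = 16 + 8 + 2, 7^26 ≡ 1·16·49: 1·16 = 16, then 16·49 = 784 ≡ 19. So 7^26 ≡ 19 (mod 51).
φ(10): Repeated squaring mod 51: 10^1 ≡ 10, 10^2 ≡ 10² = 100 ≡ 49, 10^4 ≡ 49² = 2401 ≡ 4, 10^8 ≡ 4² = 16, 10^16 ≡ 16² = 256 ≡ 1. Since 26 = 16 + 8 + 2, 10^26 ≡ 1·16·49: 1·16 = 16, then 16·49 = 784 ≡ 19. So 10^26 ≡ 19 (mod 51).
So φ(7) = φ(10) = 19 while 7 ≠ 10, thus φ is not injective, hence not bijective.
Since φ is not bijective, we determine |image(φ)|. Computing x^26 mod 51 for each x (by repeated squaring, reducing mod 51 at every step), the values φ(0), φ(1), …, φ(50) are: 0, 1, 4, 42, 16, 43, 15, 19, 13, 30, 19, 49, 9, 16, 25, 21, 1, 34, 18, 4, 25, 33, 43, 49, 36, 13, 13, 36, 49, 43, 33, 25, 4, 18, 34, 1, 21, 25, 16, 9, 49, 19, 30, 13, 19, 15, 43, 16, 42, 4, 1.
The distinct values are {0, 1, 4, 9, 13, 15, 16, 18, 19, 21, 25, 30, 33, 34, 36, 42, 43, 49}; there are 18 of them.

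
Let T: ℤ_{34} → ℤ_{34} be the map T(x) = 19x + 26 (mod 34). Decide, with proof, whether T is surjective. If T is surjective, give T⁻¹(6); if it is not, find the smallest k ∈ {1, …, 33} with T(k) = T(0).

Since gcd(19, 34) = 1, 19 is invertible modulo 34. Euclid's algorithm: 34 = 1·19 + 15, 19 = 1·15 + 4, 15 = 3·4 + 3, 4 = 1·3 + 1; back-substituting gives 1 = 9·19 − 5·34, so 19⁻¹ ≡ 9 (mod 34).
Then y ↦ 9(y − 26) is a two-sided inverse to T, so every y ∈ ℤ_{34} has a preimage.
Therefore T is surjective.
Since T is surjective, we find T⁻¹(6): we need 19x ≡ 6 − 26 ≡ 14 (mod 34). Using 19⁻¹ = 9: x ≡ 9·14 = 126 = 3·34 + 24, so x = 24.
Check: T(24) = 19·24 + 26 = 482 = 14·34 + 6 ≡ 6 (mod 34).

24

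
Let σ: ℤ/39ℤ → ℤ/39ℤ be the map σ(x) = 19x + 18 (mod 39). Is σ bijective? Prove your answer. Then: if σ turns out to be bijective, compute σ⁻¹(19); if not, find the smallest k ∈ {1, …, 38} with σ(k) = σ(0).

37

Suppose σ(s) = σ(t) in ℤ/39ℤ. Then 19s + 18 ≡ 19t + 18 (mod 39), hence 19(s − t) ≡ 0 (mod 39).
Since gcd(19, 39) = 1, 19 is invertible modulo 39, therefore s − t ≡ 0 (mod 39), i.e. s = t.
We now compute 19⁻¹ mod 39 explicitly. Euclid's algorithm: 39 = 2·19 + 1; back-substituting gives 1 = 37·19 − 18·39, so 19⁻¹ ≡ 37 (mod 39).
For any y ∈ ℤ/39ℤ, x = 37(y − 18) mod 39 satisfies σ(x) = 19·37(y − 18) + 18 ≡ y (since 19·37 ≡ 1 mod 39). So every y has a preimage.
Hence σ is bijective.
Since σ is bijective, we find σ⁻¹(19): we need 19x ≡ 19 − 18 ≡ 1 (mod 39). Using 19⁻¹ = 37: x ≡ 37·1 = 37, so x = 37.
Check: σ(37) = 19·37 + 18 = 721 = 18·39 + 19 ≡ 19 (mod 39).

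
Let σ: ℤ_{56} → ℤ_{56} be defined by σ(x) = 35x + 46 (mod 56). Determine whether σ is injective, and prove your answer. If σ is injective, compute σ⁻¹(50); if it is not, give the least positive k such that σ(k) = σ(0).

8

We have gcd(35, 56) = 7 > 1. Taking x_1 = 0 and x_2 = 8: σ(0) = 46 and σ(8) = 35·8 + 46 = 326 ≡ 46 (mod 56).
So σ(0) = σ(8) while 0 ≠ 8, hence σ is not injective.
Since σ is not injective, we find the least positive k with σ(k) = σ(0): this means 35k ≡ 0 (mod 56), i.e. 56 ∣ 35k. Since gcd(35, 56) = 7, dividing through by 7 this holds exactly when 8 ∣ 5k, and as gcd(5, 8) = 1, exactly when 8 ∣ k.
The smallest positive such k is 8.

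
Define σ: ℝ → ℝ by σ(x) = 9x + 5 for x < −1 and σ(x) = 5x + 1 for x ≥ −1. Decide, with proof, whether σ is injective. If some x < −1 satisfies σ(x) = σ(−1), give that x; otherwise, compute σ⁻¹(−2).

-3/5

Both pieces are strictly increasing (slopes 9 and 5), so each is injective on its own interval.
The left piece maps (−∞, −1) onto (−∞, −4); the right piece maps [−1, ∞) onto [−4, ∞).
These images are disjoint, so no value is attained by both pieces. Therefore σ is injective.
Because the two images are disjoint, no x < −1 has σ(x) = σ(−1), so we compute σ⁻¹(−2): −2 lies in [−4, ∞), so solve 5x + 1 = −2: x = (−2 − 1)/5 = −3/5.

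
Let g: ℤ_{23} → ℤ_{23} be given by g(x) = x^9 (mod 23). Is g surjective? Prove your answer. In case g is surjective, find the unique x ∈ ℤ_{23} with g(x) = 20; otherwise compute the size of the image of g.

Since 23 is prime, the nonzero elements of ℤ_{23} form a cyclic group of order 22.
As gcd(9, 22) = 1, raising to the 9th power is a bijection on this group: if x_1^9 ≡ x_2^9 then (x_1x_2^{−1})^9 = 1, and the only element of order dividing gcd(9, 22) = 1 is 1, so x_1 = x_2.
With g(0) = 0 this makes g injective on all of ℤ_{23}, hence bijective (finite equal-size domain and codomain). In particular g is surjective.
Since g is surjective, we find the preimage of 20. The inverse of x ↦ x^9 on (ℤ_{23})^× is x ↦ x^5, because 9·5 = 45 = 2·22 + 1 ≡ 1 (mod 22) and x^{22} = 1 for x ≠ 0 (Fermat). So g⁻¹(20) = 20^5 mod 23.
Repeated squaring mod 23: 20^1 ≡ 20, 20^2 ≡ 20² = 400 ≡ 9, 20^4 ≡ 9² = 81 ≡ 12. Since 5 = 4 + 1, 20^5 ≡ 12·20: 12·20 = 240 ≡ 10. So 20^5 ≡ 10 (mod 23).
Hence g⁻¹(20) = 10.

10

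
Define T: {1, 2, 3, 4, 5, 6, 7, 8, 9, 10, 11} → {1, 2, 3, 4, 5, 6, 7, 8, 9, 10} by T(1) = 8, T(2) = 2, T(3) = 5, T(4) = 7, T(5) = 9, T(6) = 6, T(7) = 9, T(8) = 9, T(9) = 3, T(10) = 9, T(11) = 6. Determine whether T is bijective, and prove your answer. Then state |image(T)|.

T(5) = 9 = T(7) with 5 ≠ 7, so T is not injective, hence not bijective.
The image of T is {2, 3, 5, 6, 7, 8, 9}, which has 7 elements.

7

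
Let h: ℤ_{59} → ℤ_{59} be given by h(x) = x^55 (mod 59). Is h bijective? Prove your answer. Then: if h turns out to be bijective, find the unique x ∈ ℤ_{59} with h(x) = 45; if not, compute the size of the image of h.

9

Since 59 is prime, the nonzero elements of ℤ_{59} form a cyclic group of order 58.
As gcd(55, 58) = 1, raising to the 55th power is a bijection on this group: if u^55 ≡ v^55 then (uv^{−1})^55 = 1, and the only element of order dividing gcd(55, 58) = 1 is 1, so u = v.
With h(0) = 0 this makes h injective on all of ℤ_{59}, hence bijective (finite equal-size domain and codomain). In particular h is bijective.
Since h is bijective, we find the preimage of 45. The inverse of x ↦ x^55 on (ℤ_{59})^× is x ↦ x^19, because 55·19 = 1045 = 18·58 + 1 ≡ 1 (mod 58) and x^{58} = 1 for x ≠ 0 (Fermat). So h⁻¹(45) = 45^19 mod 59.
Repeated squaring mod 59: 45^1 ≡ 45, 45^2 ≡ 45² = 2025 ≡ 19, 45^4 ≡ 19² = 361 ≡ 7, 45^8 ≡ 7² = 49, 45^16 ≡ 49² = 2401 ≡ 41. Since 19 = 16 + 2 + 1, 45^19 ≡ 41·19·45: 41·19 = 779 ≡ 12, then 12·45 = 540 ≡ 9. So 45^19 ≡ 9 (mod 59).
Hence h⁻¹(45) = 9.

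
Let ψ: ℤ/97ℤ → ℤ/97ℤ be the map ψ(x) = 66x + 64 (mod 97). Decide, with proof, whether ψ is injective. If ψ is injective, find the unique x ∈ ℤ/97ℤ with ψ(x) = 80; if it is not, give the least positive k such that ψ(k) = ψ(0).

By definition, injectivity means: for all u, v in the domain, ψ(u) = ψ(v) implies u = v.
Suppose ψ(u) = ψ(v) in ℤ/97ℤ. Then 66u + 64 ≡ 66v + 64 (mod 97), so 66(u − v) ≡ 0 (mod 97).
Since gcd(66, 97) = 1, 66 is invertible modulo 97, thus u − v ≡ 0 (mod 97), i.e. u = v.
Thus ψ is injective.
We now compute 66⁻¹ mod 97 explicitly. Euclid's algorithm: 97 = 1·66 + 31, 66 = 2·31 + 4, 31 = 7·4 + 3, 4 = 1·3 + 1; back-substituting gives 1 = 25·66 − 17·97, so 66⁻¹ ≡ 25 (mod 97).
Since ψ is injective, we find ψ⁻¹(80): we need 66x ≡ 80 − 64 ≡ 16 (mod 97). Using 66⁻¹ = 25: x ≡ 25·16 = 400 = 4·97 + 12, so x = 12.
Check: ψ(12) = 66·12 + 64 = 856 = 8·97 + 80 ≡ 80 (mod 97).

12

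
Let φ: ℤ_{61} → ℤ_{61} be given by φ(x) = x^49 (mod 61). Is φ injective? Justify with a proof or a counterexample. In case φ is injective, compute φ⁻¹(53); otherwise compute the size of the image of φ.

Since 61 is prime, the nonzero elements of ℤ_{61} form a cyclic group of order 60.
As gcd(49, 60) = 1, raising to the 49th power is a bijection on this group: if u^49 ≡ v^49 then (uv^{−1})^49 = 1, and the only element of order dividing gcd(49, 60) = 1 is 1, so u = v.
With φ(0) = 0 this makes φ injective on all of ℤ_{61}, hence bijective (finite equal-size domain and codomain). In particular φ is injective.
Since φ is injective, we find the preimage of 53. The inverse of x ↦ x^49 on (ℤ_{61})^× is x ↦ x^49, because 49·49 = 2401 = 40·60 + 1 ≡ 1 (mod 60) and x^{60} = 1 for x ≠ 0 (Fermat). So φ⁻¹(53) = 53^49 mod 61.
Repeated squaring mod 61: 53^1 ≡ 53, 53^2 ≡ 53² = 2809 ≡ 3, 53^4 ≡ 3² = 9, 53^8 ≡ 9² = 81 ≡ 20, 53^16 ≡ 20² = 400 ≡ 34, 53^32 ≡ 34² = 1156 ≡ 58. Since 49 = 32 + 16 + 1, 53^49 ≡ 58·34·53: 58·34 = 1972 ≡ 20, then 20·53 = 1060 ≡ 23. So 53^49 ≡ 23 (mod 61).
Hence φ⁻¹(53) = 23.

23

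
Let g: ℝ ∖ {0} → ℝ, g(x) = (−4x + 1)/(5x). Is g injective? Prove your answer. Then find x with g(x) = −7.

-1/31

Suppose g(u) = g(v). Cross-multiplying: (−4u + 1)(5v) = (−4v + 1)(5u).
Expanding both sides and cancelling the symmetric terms leaves −5·(u − v) = 0. Since −5 ≠ 0, u = v. Hence g is injective.
Solving g(x) = −7: cross-multiplying gives −4x + 1 = −7(5x), which rearranges to 31x = −1, so x = −1/31.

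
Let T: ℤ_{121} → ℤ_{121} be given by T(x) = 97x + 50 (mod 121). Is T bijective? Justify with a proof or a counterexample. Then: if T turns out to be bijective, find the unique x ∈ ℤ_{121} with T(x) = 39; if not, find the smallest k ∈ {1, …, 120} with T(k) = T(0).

Suppose T(a) = T(b) in ℤ_{121}. Then 97a + 50 ≡ 97b + 50 (mod 121), so 97(a − b) ≡ 0 (mod 121).
Since gcd(97, 121) = 1, 97 is invertible modulo 121, hence a − b ≡ 0 (mod 121), i.e. a = b.
We now compute 97⁻¹ mod 121 explicitly. Euclid's algorithm: 121 = 1·97 + 24, 97 = 4·24 + 1; back-substituting gives 1 = 5·97 − 4·121, so 97⁻¹ ≡ 5 (mod 121).
For any y ∈ ℤ_{121}, x = 5(y − 50) mod 121 satisfies T(x) = 97·5(y − 50) + 50 ≡ y (since 97·5 ≡ 1 mod 121). So every y has a preimage.
Thus T is bijective.
Since T is bijective, we find T⁻¹(39): we need 97x ≡ 39 − 50 ≡ 110 (mod 121). Using 97⁻¹ = 5: x ≡ 5·110 = 550 = 4·121 + 66, so x = 66.
Check: T(66) = 97·66 + 50 = 6452 = 53·121 + 39 ≡ 39 (mod 121).

66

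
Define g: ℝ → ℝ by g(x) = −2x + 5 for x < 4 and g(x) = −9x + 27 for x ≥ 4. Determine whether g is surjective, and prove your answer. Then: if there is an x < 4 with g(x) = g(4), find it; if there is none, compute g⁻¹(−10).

37/9

Both pieces are strictly decreasing (slopes −2 and −9), so each is injective on its own interval.
The left piece maps (−∞, 4) onto (−3, ∞); the right piece maps [4, ∞) onto (−∞, −9].
The union (−3, ∞) ∪ (−∞, −9] omits the interval between −3 and −9; in particular −3 has no preimage. So g is not surjective.
Because the two images are disjoint, no x < 4 has g(x) = g(4), so we compute g⁻¹(−10): −10 lies in (−∞, −9], so solve −9x + 27 = −10: x = (−10 − 27)/(−9) = 37/9.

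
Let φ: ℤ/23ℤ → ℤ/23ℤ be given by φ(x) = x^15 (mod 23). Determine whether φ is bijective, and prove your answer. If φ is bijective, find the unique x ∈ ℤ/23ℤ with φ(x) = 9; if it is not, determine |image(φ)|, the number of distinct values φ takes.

16

Since 23 is prime, the nonzero elements of ℤ/23ℤ form a cyclic group of order 22.
As gcd(15, 22) = 1, raising to the 15th power is a bijection on this group: if a^15 ≡ b^15 then (ab^{−1})^15 = 1, and the only element of order dividing gcd(15, 22) = 1 is 1, so a = b.
With φ(0) = 0 this makes φ injective on all of ℤ/23ℤ, hence bijective (finite equal-size domain and codomain). In particular φ is bijective.
Since φ is bijective, we find the preimage of 9. The inverse of x ↦ x^15 on (ℤ/23ℤ)^× is x ↦ x^3, because 15·3 = 45 = 2·22 + 1 ≡ 1 (mod 22) and x^{22} = 1 for x ≠ 0 (Fermat). So φ⁻¹(9) = 9^3 mod 23.
Repeated squaring mod 23: 9^1 ≡ 9, 9^2 ≡ 9² = 81 ≡ 12. Since 3 = 2 + 1, 9^3 ≡ 12·9: 12·9 = 108 ≡ 16. So 9^3 ≡ 16 (mod 23).
Hence φ⁻¹(9) = 16.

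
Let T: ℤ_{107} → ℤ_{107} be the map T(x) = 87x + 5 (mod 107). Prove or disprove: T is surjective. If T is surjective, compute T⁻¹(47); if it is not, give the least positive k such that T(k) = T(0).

By definition, surjectivity means every element of the codomain has a preimage under T.
Since gcd(87, 107) = 1, 87 is invertible modulo 107. Euclid's algorithm: 107 = 1·87 + 20, 87 = 4·20 + 7, 20 = 2·7 + 6, 7 = 1·6 + 1; back-substituting gives 1 = 16·87 − 13·107, so 87⁻¹ ≡ 16 (mod 107).
Then y ↦ 16(y − 5) is a two-sided inverse to T, so every y ∈ ℤ_{107} has a preimage.
So T is surjective.
Since T is surjective, we compute T⁻¹(47): solve 87x + 5 ≡ 47 (mod 107), i.e. 87x ≡ 42 (mod 107).
Multiplying by 87⁻¹ = 16 gives x ≡ 16·42 = 672 = 6·107 + 30 ≡ 30 (mod 107).
Check: T(30) = 87·30 + 5 = 2615 = 24·107 + 47 ≡ 47 (mod 107).

30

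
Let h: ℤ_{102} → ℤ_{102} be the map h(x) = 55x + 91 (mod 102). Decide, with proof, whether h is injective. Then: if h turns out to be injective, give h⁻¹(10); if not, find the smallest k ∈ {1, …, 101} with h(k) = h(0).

69

If h(a) = h(b), then 55a ≡ 55b (mod 102). Because gcd(55, 102) = 1, we may cancel 55 to get a ≡ b (mod 102).
So h is injective.
We now compute 55⁻¹ mod 102 explicitly. Euclid's algorithm: 102 = 1·55 + 47, 55 = 1·47 + 8, 47 = 5·8 + 7, 8 = 1·7 + 1; back-substituting gives 1 = 13·55 − 7·102, so 55⁻¹ ≡ 13 (mod 102).
Since h is injective, we find h⁻¹(10): we need 55x ≡ 10 − 91 ≡ 21 (mod 102). Using 55⁻¹ = 13: x ≡ 13·21 = 273 = 2·102 + 69, so x = 69.
Check: h(69) = 55·69 + 91 = 3886 = 38·102 + 10 ≡ 10 (mod 102).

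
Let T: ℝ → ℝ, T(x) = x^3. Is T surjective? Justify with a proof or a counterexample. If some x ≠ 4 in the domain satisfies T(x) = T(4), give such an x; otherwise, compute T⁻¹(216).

6

For any y ∈ ℝ, x = y^{1/3} ∈ ℝ gives T(x) = y, so T is surjective.
Since x ↦ x^3 is strictly increasing on ℝ, it is injective there, so no x ≠ 4 in the domain has T(x) = T(4). We therefore compute T⁻¹(216) = 216^{1/3} = 6 (indeed 6^3 = 216).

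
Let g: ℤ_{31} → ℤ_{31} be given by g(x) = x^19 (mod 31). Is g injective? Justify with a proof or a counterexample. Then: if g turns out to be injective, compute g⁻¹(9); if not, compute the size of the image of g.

Since 31 is prime, the nonzero elements of ℤ_{31} form a cyclic group of order 30.
As gcd(19, 30) = 1, raising to the 19th power is a bijection on this group: if x_1^19 ≡ x_2^19 then (x_1x_2^{−1})^19 = 1, and the only element of order dividing gcd(19, 30) = 1 is 1, so x_1 = x_2.
With g(0) = 0 this makes g injective on all of ℤ_{31}, hence bijective (finite equal-size domain and codomain). In particular g is injective.
Since g is injective, we find the preimage of 9. The inverse of x ↦ x^19 on (ℤ_{31})^× is x ↦ x^19, because 19·19 = 361 = 12·30 + 1 ≡ 1 (mod 30) and x^{30} = 1 for x ≠ 0 (Fermat). So g⁻¹(9) = 9^19 mod 31.
Repeated squaring mod 31: 9^1 ≡ 9, 9^2 ≡ 9² = 81 ≡ 19, 9^4 ≡ 19² = 361 ≡ 20, 9^8 ≡ 20² = 400 ≡ 28, 9^16 ≡ 28² = 784 ≡ 9. Since 19 = 16 + 2 + 1, 9^19 ≡ 9·19·9: 9·19 = 171 ≡ 16, then 16·9 = 144 ≡ 20. So 9^19 ≡ 20 (mod 31).
Hence g⁻¹(9) = 20.

20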